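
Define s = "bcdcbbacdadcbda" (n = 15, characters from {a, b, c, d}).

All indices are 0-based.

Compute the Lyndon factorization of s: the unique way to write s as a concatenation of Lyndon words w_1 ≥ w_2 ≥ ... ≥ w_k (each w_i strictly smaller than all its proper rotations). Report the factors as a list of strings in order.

emit factor 1: 'bcdc' (i=0, period=4)
emit factor 2: 'b' (i=4, period=1)
emit factor 3: 'b' (i=5, period=1)
emit factor 4: 'acdadcbd' (i=6, period=8)
emit factor 5: 'a' (i=14, period=1)

["bcdc", "b", "b", "acdadcbd", "a"]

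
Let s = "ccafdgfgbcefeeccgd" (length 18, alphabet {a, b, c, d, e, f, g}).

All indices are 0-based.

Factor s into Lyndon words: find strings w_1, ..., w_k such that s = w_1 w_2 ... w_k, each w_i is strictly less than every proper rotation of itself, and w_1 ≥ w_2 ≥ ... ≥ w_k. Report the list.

emit factor 1: 'c' (i=0, period=1)
emit factor 2: 'c' (i=1, period=1)
emit factor 3: 'afdgfgbcefeeccgd' (i=2, period=16)

["c", "c", "afdgfgbcefeeccgd"]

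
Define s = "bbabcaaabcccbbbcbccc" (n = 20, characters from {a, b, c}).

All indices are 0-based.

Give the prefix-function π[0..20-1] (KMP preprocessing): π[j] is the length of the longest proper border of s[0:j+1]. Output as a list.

π[0] = 0
j=1 s[j]='b': π[1]=1 (border 'b')
j=2 s[j]='a': k: 1→0; π[2]=0 (border '')
j=3 s[j]='b': π[3]=1 (border 'b')
j=4 s[j]='c': k: 1→0; π[4]=0 (border '')
j=5 s[j]='a': π[5]=0 (border '')
j=6 s[j]='a': π[6]=0 (border '')
j=7 s[j]='a': π[7]=0 (border '')
j=8 s[j]='b': π[8]=1 (border 'b')
j=9 s[j]='c': k: 1→0; π[9]=0 (border '')
j=10 s[j]='c': π[10]=0 (border '')
j=11 s[j]='c': π[11]=0 (border '')
j=12 s[j]='b': π[12]=1 (border 'b')
j=13 s[j]='b': π[13]=2 (border 'bb')
j=14 s[j]='b': k: 2→1; π[14]=2 (border 'bb')
j=15 s[j]='c': k: 2→1→0; π[15]=0 (border '')
j=16 s[j]='b': π[16]=1 (border 'b')
j=17 s[j]='c': k: 1→0; π[17]=0 (border '')
j=18 s[j]='c': π[18]=0 (border '')
j=19 s[j]='c': π[19]=0 (border '')

[0, 1, 0, 1, 0, 0, 0, 0, 1, 0, 0, 0, 1, 2, 2, 0, 1, 0, 0, 0]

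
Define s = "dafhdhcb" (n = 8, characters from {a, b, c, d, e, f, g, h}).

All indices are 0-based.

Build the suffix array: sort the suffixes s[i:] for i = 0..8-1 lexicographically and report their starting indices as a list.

rank→(start, suffix):
  0 → (1, 'afhdhcb')
  1 → (7, 'b')
  2 → (6, 'cb')
  3 → (0, 'dafhdhcb')
  4 → (4, 'dhcb')
  5 → (2, 'fhdhcb')
  6 → (5, 'hcb')
  7 → (3, 'hdhcb')

[1, 7, 6, 0, 4, 2, 5, 3]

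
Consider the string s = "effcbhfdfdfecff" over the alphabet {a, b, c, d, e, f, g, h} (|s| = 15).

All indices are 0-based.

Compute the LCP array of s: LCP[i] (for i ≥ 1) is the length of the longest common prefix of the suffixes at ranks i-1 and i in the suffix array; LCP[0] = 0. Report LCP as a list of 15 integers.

rank→(start, suffix):
  0 → (4, 'bhfdfdfecff')
  1 → (3, 'cbhfdfdfecff')
  2 → (12, 'cff')
  3 → (7, 'dfdfecff')
  4 → (9, 'dfecff')
  5 → (11, 'ecff')
  6 → (0, 'effcbhfdfdfecff')
  7 → (14, 'f')
  8 → (2, 'fcbhfdfdfecff')
  9 → (6, 'fdfdfecff')
  10 → (8, 'fdfecff')
  11 → (10, 'fecff')
  12 → (13, 'ff')
  13 → (1, 'ffcbhfdfdfecff')
  14 → (5, 'hfdfdfecff')

SA = [4, 3, 12, 7, 9, 11, 0, 14, 2, 6, 8, 10, 13, 1, 5]
i: (SA[i-1],SA[i]) lcp shared
  1: (4,3) 0 ''
  2: (3,12) 1 'c'
  3: (12,7) 0 ''
  4: (7,9) 2 'df'
  5: (9,11) 0 ''
  6: (11,0) 1 'e'
  7: (0,14) 0 ''
  8: (14,2) 1 'f'
  9: (2,6) 1 'f'
  10: (6,8) 3 'fdf'
  11: (8,10) 1 'f'
  12: (10,13) 1 'f'
  13: (13,1) 2 'ff'
  14: (1,5) 0 ''

[0, 0, 1, 0, 2, 0, 1, 0, 1, 1, 3, 1, 1, 2, 0]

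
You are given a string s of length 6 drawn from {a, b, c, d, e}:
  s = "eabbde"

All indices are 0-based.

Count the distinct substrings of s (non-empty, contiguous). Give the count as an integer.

19

sorted suffixes:
  #0 SA[0]=1  'abbde'
  #1 SA[1]=2  'bbde'
  #2 SA[2]=3  'bde'
  #3 SA[3]=4  'de'
  #4 SA[4]=5  'e'
  #5 SA[5]=0  'eabbde'

SA = [1, 2, 3, 4, 5, 0]
[i] adj suffixes → lcp
  [1] 1/2 → 0 ('')
  [2] 2/3 → 1 ('b')
  [3] 3/4 → 0 ('')
  [4] 4/5 → 0 ('')
  [5] 5/0 → 1 ('e')

n(n+1)/2 = 6·7/2 = 21
Σ LCP = 0 + 0 + 1 + 0 + 0 + 1 = 2
distinct = 21 − 2 = 19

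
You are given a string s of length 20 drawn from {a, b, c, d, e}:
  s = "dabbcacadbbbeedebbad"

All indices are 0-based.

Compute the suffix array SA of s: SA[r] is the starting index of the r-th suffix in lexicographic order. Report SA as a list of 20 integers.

rank | idx | suffix
   0 |   1 | abbcacadbbbeedebbad
   1 |   5 | acadbbbeedebbad
   2 |  18 | ad
   3 |   7 | adbbbeedebbad
   4 |  17 | bad
   5 |  16 | bbad
   6 |   9 | bbbeedebbad
   7 |   2 | bbcacadbbbeedebbad
   8 |  10 | bbeedebbad
   9 |   3 | bcacadbbbeedebbad
  10 |  11 | beedebbad
  11 |   4 | cacadbbbeedebbad
  12 |   6 | cadbbbeedebbad
  13 |  19 | d
  14 |   0 | dabbcacadbbbeedebbad
  15 |   8 | dbbbeedebbad
  16 |  14 | debbad
  17 |  15 | ebbad
  18 |  13 | edebbad
  19 |  12 | eedebbad

[1, 5, 18, 7, 17, 16, 9, 2, 10, 3, 11, 4, 6, 19, 0, 8, 14, 15, 13, 12]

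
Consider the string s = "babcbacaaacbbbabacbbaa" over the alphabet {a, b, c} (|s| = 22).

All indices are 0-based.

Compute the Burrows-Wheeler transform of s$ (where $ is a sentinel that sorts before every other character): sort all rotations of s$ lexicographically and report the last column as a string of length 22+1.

aabcabbbbabb$cacbcaabaa

rank  rotation                 last
    0  $babcbacaaacbbbabacbbaa  a
    1  a$babcbacaaacbbbabacbba  a
    2  aa$babcbacaaacbbbabacbb  b
    3  aaacbbbabacbbaa$babcbac  c
    4  aacbbbabacbbaa$babcbaca  a
    5  abacbbaa$babcbacaaacbbb  b
    6  abcbacaaacbbbabacbbaa$b  b
    7  acaaacbbbabacbbaa$babcb  b
    8  acbbaa$babcbacaaacbbbab  b
    9  acbbbabacbbaa$babcbacaa  a
   10  baa$babcbacaaacbbbabacb  b
   11  babacbbaa$babcbacaaacbb  b
   12  babcbacaaacbbbabacbbaa$  $
   13  bacaaacbbbabacbbaa$babc  c
   14  bacbbaa$babcbacaaacbbba  a
   15  bbaa$babcbacaaacbbbabac  c
   16  bbabacbbaa$babcbacaaacb  b
   17  bbbabacbbaa$babcbacaaac  c
   18  bcbacaaacbbbabacbbaa$ba  a
   19  caaacbbbabacbbaa$babcba  a
   20  cbacaaacbbbabacbbaa$bab  b
   21  cbbaa$babcbacaaacbbbaba  a
   22  cbbbabacbbaa$babcbacaaa  a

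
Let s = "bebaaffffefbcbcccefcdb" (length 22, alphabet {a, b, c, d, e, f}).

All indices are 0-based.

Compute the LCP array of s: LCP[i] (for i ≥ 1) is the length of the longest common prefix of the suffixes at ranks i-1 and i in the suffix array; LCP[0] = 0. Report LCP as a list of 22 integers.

[0, 1, 0, 1, 1, 2, 1, 0, 1, 2, 1, 1, 0, 0, 1, 2, 0, 1, 1, 1, 2, 3]

rank | idx | suffix
   0 |   3 | aaffffefbcbcccefcdb
   1 |   4 | affffefbcbcccefcdb
   2 |  21 | b
   3 |   2 | baaffffefbcbcccefcdb
   4 |  11 | bcbcccefcdb
   5 |  13 | bcccefcdb
   6 |   0 | bebaaffffefbcbcccefcdb
   7 |  12 | cbcccefcdb
   8 |  14 | cccefcdb
   9 |  15 | ccefcdb
  10 |  19 | cdb
  11 |  16 | cefcdb
  12 |  20 | db
  13 |   1 | ebaaffffefbcbcccefcdb
  14 |   9 | efbcbcccefcdb
  15 |  17 | efcdb
  16 |  10 | fbcbcccefcdb
  17 |  18 | fcdb
  18 |   8 | fefbcbcccefcdb
  19 |   7 | ffefbcbcccefcdb
  20 |   6 | fffefbcbcccefcdb
  21 |   5 | ffffefbcbcccefcdb

SA = [3, 4, 21, 2, 11, 13, 0, 12, 14, 15, 19, 16, 20, 1, 9, 17, 10, 18, 8, 7, 6, 5]
i: (SA[i-1],SA[i]) lcp shared
  1: (3,4) 1 'a'
  2: (4,21) 0 ''
  3: (21,2) 1 'b'
  4: (2,11) 1 'b'
  5: (11,13) 2 'bc'
  6: (13,0) 1 'b'
  7: (0,12) 0 ''
  8: (12,14) 1 'c'
  9: (14,15) 2 'cc'
  10: (15,19) 1 'c'
  11: (19,16) 1 'c'
  12: (16,20) 0 ''
  13: (20,1) 0 ''
  14: (1,9) 1 'e'
  15: (9,17) 2 'ef'
  16: (17,10) 0 ''
  17: (10,18) 1 'f'
  18: (18,8) 1 'f'
  19: (8,7) 1 'f'
  20: (7,6) 2 'ff'
  21: (6,5) 3 'fff'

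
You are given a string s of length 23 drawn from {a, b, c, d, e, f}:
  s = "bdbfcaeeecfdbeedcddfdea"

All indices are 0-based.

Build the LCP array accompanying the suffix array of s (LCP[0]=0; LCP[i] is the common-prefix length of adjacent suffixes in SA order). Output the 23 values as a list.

rank→(start, suffix):
  0 → (22, 'a')
  1 → (5, 'aeeecfdbeedcddfdea')
  2 → (0, 'bdbfcaeeecfdbeedcddfdea')
  3 → (12, 'beedcddfdea')
  4 → (2, 'bfcaeeecfdbeedcddfdea')
  5 → (4, 'caeeecfdbeedcddfdea')
  6 → (16, 'cddfdea')
  7 → (9, 'cfdbeedcddfdea')
  8 → (11, 'dbeedcddfdea')
  9 → (1, 'dbfcaeeecfdbeedcddfdea')
  10 → (15, 'dcddfdea')
  11 → (17, 'ddfdea')
  12 → (20, 'dea')
  13 → (18, 'dfdea')
  14 → (21, 'ea')
  15 → (8, 'ecfdbeedcddfdea')
  16 → (14, 'edcddfdea')
  17 → (7, 'eecfdbeedcddfdea')
  18 → (13, 'eedcddfdea')
  19 → (6, 'eeecfdbeedcddfdea')
  20 → (3, 'fcaeeecfdbeedcddfdea')
  21 → (10, 'fdbeedcddfdea')
  22 → (19, 'fdea')

SA = [22, 5, 0, 12, 2, 4, 16, 9, 11, 1, 15, 17, 20, 18, 21, 8, 14, 7, 13, 6, 3, 10, 19]
rank  pair      lcp
   1  s[22:],s[5:]  1  'a'
   2  s[5:],s[0:]  0  ''
   3  s[0:],s[12:]  1  'b'
   4  s[12:],s[2:]  1  'b'
   5  s[2:],s[4:]  0  ''
   6  s[4:],s[16:]  1  'c'
   7  s[16:],s[9:]  1  'c'
   8  s[9:],s[11:]  0  ''
   9  s[11:],s[1:]  2  'db'
  10  s[1:],s[15:]  1  'd'
  11  s[15:],s[17:]  1  'd'
  12  s[17:],s[20:]  1  'd'
  13  s[20:],s[18:]  1  'd'
  14  s[18:],s[21:]  0  ''
  15  s[21:],s[8:]  1  'e'
  16  s[8:],s[14:]  1  'e'
  17  s[14:],s[7:]  1  'e'
  18  s[7:],s[13:]  2  'ee'
  19  s[13:],s[6:]  2  'ee'
  20  s[6:],s[3:]  0  ''
  21  s[3:],s[10:]  1  'f'
  22  s[10:],s[19:]  2  'fd'

[0, 1, 0, 1, 1, 0, 1, 1, 0, 2, 1, 1, 1, 1, 0, 1, 1, 1, 2, 2, 0, 1, 2]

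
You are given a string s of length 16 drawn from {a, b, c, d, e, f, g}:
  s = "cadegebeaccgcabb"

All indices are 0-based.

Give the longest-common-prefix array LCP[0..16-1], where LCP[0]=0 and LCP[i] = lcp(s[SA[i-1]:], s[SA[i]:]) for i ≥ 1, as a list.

[0, 1, 1, 0, 1, 1, 0, 2, 1, 1, 0, 0, 1, 1, 0, 1]

rank | idx | suffix
   0 |  13 | abb
   1 |   8 | accgcabb
   2 |   1 | adegebeaccgcabb
   3 |  15 | b
   4 |  14 | bb
   5 |   6 | beaccgcabb
   6 |  12 | cabb
   7 |   0 | cadegebeaccgcabb
   8 |   9 | ccgcabb
   9 |  10 | cgcabb
  10 |   2 | degebeaccgcabb
  11 |   7 | eaccgcabb
  12 |   5 | ebeaccgcabb
  13 |   3 | egebeaccgcabb
  14 |  11 | gcabb
  15 |   4 | gebeaccgcabb

SA = [13, 8, 1, 15, 14, 6, 12, 0, 9, 10, 2, 7, 5, 3, 11, 4]
rank  pair      lcp
   1  s[13:],s[8:]  1  'a'
   2  s[8:],s[1:]  1  'a'
   3  s[1:],s[15:]  0  ''
   4  s[15:],s[14:]  1  'b'
   5  s[14:],s[6:]  1  'b'
   6  s[6:],s[12:]  0  ''
   7  s[12:],s[0:]  2  'ca'
   8  s[0:],s[9:]  1  'c'
   9  s[9:],s[10:]  1  'c'
  10  s[10:],s[2:]  0  ''
  11  s[2:],s[7:]  0  ''
  12  s[7:],s[5:]  1  'e'
  13  s[5:],s[3:]  1  'e'
  14  s[3:],s[11:]  0  ''
  15  s[11:],s[4:]  1  'g'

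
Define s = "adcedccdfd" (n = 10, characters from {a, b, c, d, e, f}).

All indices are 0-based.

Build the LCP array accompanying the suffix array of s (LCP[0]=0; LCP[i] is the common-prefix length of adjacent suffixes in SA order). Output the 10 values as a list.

rank | idx | suffix
   0 |   0 | adcedccdfd
   1 |   5 | ccdfd
   2 |   6 | cdfd
   3 |   2 | cedccdfd
   4 |   9 | d
   5 |   4 | dccdfd
   6 |   1 | dcedccdfd
   7 |   7 | dfd
   8 |   3 | edccdfd
   9 |   8 | fd

SA = [0, 5, 6, 2, 9, 4, 1, 7, 3, 8]
i: (SA[i-1],SA[i]) lcp shared
  1: (0,5) 0 ''
  2: (5,6) 1 'c'
  3: (6,2) 1 'c'
  4: (2,9) 0 ''
  5: (9,4) 1 'd'
  6: (4,1) 2 'dc'
  7: (1,7) 1 'd'
  8: (7,3) 0 ''
  9: (3,8) 0 ''

[0, 0, 1, 1, 0, 1, 2, 1, 0, 0]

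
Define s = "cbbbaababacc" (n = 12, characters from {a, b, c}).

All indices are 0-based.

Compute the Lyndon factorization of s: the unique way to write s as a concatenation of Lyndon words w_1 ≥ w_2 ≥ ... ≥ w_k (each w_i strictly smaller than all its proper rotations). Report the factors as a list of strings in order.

emit factor 1: 'c' (i=0, period=1)
emit factor 2: 'b' (i=1, period=1)
emit factor 3: 'b' (i=2, period=1)
emit factor 4: 'b' (i=3, period=1)
emit factor 5: 'aababacc' (i=4, period=8)

["c", "b", "b", "b", "aababacc"]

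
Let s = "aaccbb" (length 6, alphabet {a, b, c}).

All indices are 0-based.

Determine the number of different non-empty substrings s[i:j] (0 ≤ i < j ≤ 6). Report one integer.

18

sorted suffixes:
  #0 SA[0]=0  'aaccbb'
  #1 SA[1]=1  'accbb'
  #2 SA[2]=5  'b'
  #3 SA[3]=4  'bb'
  #4 SA[4]=3  'cbb'
  #5 SA[5]=2  'ccbb'

SA = [0, 1, 5, 4, 3, 2]
rank  pair      lcp
   1  s[0:],s[1:]  1  'a'
   2  s[1:],s[5:]  0  ''
   3  s[5:],s[4:]  1  'b'
   4  s[4:],s[3:]  0  ''
   5  s[3:],s[2:]  1  'c'

n(n+1)/2 = 6·7/2 = 21
Σ LCP = 0 + 1 + 0 + 1 + 0 + 1 = 3
distinct = 21 − 3 = 18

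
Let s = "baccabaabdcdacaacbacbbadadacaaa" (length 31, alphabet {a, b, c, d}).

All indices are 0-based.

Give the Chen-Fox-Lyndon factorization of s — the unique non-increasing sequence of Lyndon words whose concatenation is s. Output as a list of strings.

emit factor 1: 'b' (i=0, period=1)
emit factor 2: 'acc' (i=1, period=3)
emit factor 3: 'ab' (i=4, period=2)
emit factor 4: 'aabdcdacaacbacbbadadac' (i=6, period=22)
emit factor 5: 'a' (i=28, period=1)
emit factor 6: 'a' (i=29, period=1)
emit factor 7: 'a' (i=30, period=1)

["b", "acc", "ab", "aabdcdacaacbacbbadadac", "a", "a", "a"]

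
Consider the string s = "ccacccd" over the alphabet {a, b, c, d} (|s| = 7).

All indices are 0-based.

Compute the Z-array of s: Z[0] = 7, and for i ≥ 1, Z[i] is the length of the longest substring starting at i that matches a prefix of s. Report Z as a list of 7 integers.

[7, 1, 0, 2, 2, 1, 0]

Z[0]=7
i=1: i≥r, start 0; Z[1]=1 scan→box=[1,2)
i=2: i≥r, start 0; Z[2]=0
i=3: i≥r, start 0; Z[3]=2 scan→box=[3,5)
i=4: min(r-i=1, Z[1]=1)=1; Z[4]=2 scan→box=[4,6)
i=5: min(r-i=1, Z[1]=1)=1; Z[5]=1
i=6: i≥r, start 0; Z[6]=0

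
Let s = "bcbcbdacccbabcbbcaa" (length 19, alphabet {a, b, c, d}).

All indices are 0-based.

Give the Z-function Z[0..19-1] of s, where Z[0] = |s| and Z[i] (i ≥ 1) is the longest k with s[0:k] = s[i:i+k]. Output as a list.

Z[0]=19
i=1: fresh scan; Z[1]=0
i=2: fresh scan; Z[2]=3 grow→box=[2,5)
i=3: min(r-i=2, Z[1]=0)=0; Z[3]=0
i=4: min(r-i=1, Z[2]=3)=1; Z[4]=1
i=5: fresh scan; Z[5]=0
i=6: fresh scan; Z[6]=0
i=7: fresh scan; Z[7]=0
i=8: fresh scan; Z[8]=0
i=9: fresh scan; Z[9]=0
i=10: fresh scan; Z[10]=1 grow→box=[10,11)
i=11: fresh scan; Z[11]=0
i=12: fresh scan; Z[12]=3 grow→box=[12,15)
i=13: min(r-i=2, Z[1]=0)=0; Z[13]=0
i=14: min(r-i=1, Z[2]=3)=1; Z[14]=1
i=15: fresh scan; Z[15]=2 grow→box=[15,17)
i=16: min(r-i=1, Z[1]=0)=0; Z[16]=0
i=17: fresh scan; Z[17]=0
i=18: fresh scan; Z[18]=0

[19, 0, 3, 0, 1, 0, 0, 0, 0, 0, 1, 0, 3, 0, 1, 2, 0, 0, 0]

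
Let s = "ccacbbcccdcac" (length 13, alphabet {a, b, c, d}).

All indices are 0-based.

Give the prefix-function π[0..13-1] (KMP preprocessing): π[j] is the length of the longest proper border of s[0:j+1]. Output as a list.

π[0] = 0
j=1 s[j]='c': π[1]=1 (border 'c')
j=2 s[j]='a': k: 1→0; π[2]=0 (border '')
j=3 s[j]='c': π[3]=1 (border 'c')
j=4 s[j]='b': k: 1→0; π[4]=0 (border '')
j=5 s[j]='b': π[5]=0 (border '')
j=6 s[j]='c': π[6]=1 (border 'c')
j=7 s[j]='c': π[7]=2 (border 'cc')
j=8 s[j]='c': k: 2→1; π[8]=2 (border 'cc')
j=9 s[j]='d': k: 2→1→0; π[9]=0 (border '')
j=10 s[j]='c': π[10]=1 (border 'c')
j=11 s[j]='a': k: 1→0; π[11]=0 (border '')
j=12 s[j]='c': π[12]=1 (border 'c')

[0, 1, 0, 1, 0, 0, 1, 2, 2, 0, 1, 0, 1]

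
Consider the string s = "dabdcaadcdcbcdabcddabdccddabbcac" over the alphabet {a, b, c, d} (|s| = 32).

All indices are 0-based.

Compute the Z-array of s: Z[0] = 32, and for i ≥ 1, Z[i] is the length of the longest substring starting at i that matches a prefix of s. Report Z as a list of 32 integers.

Z[0]=32
i=1: i≥r, start 0; Z[1]=0
i=2: i≥r, start 0; Z[2]=0
i=3: i≥r, start 0; Z[3]=1 grow→box=[3,4)
i=4: i≥r, start 0; Z[4]=0
i=5: i≥r, start 0; Z[5]=0
i=6: i≥r, start 0; Z[6]=0
i=7: i≥r, start 0; Z[7]=1 grow→box=[7,8)
i=8: i≥r, start 0; Z[8]=0
i=9: i≥r, start 0; Z[9]=1 grow→box=[9,10)
i=10: i≥r, start 0; Z[10]=0
i=11: i≥r, start 0; Z[11]=0
i=12: i≥r, start 0; Z[12]=0
i=13: i≥r, start 0; Z[13]=3 grow→box=[13,16)
i=14: min(r-i=2, Z[1]=0)=0; Z[14]=0
i=15: min(r-i=1, Z[2]=0)=0; Z[15]=0
i=16: i≥r, start 0; Z[16]=0
i=17: i≥r, start 0; Z[17]=1 grow→box=[17,18)
i=18: i≥r, start 0; Z[18]=5 grow→box=[18,23)
i=19: min(r-i=4, Z[1]=0)=0; Z[19]=0
i=20: min(r-i=3, Z[2]=0)=0; Z[20]=0
i=21: min(r-i=2, Z[3]=1)=1; Z[21]=1
i=22: min(r-i=1, Z[4]=0)=0; Z[22]=0
i=23: i≥r, start 0; Z[23]=0
i=24: i≥r, start 0; Z[24]=1 grow→box=[24,25)
i=25: i≥r, start 0; Z[25]=3 grow→box=[25,28)
i=26: min(r-i=2, Z[1]=0)=0; Z[26]=0
i=27: min(r-i=1, Z[2]=0)=0; Z[27]=0
i=28: i≥r, start 0; Z[28]=0
i=29: i≥r, start 0; Z[29]=0
i=30: i≥r, start 0; Z[30]=0
i=31: i≥r, start 0; Z[31]=0

[32, 0, 0, 1, 0, 0, 0, 1, 0, 1, 0, 0, 0, 3, 0, 0, 0, 1, 5, 0, 0, 1, 0, 0, 1, 3, 0, 0, 0, 0, 0, 0]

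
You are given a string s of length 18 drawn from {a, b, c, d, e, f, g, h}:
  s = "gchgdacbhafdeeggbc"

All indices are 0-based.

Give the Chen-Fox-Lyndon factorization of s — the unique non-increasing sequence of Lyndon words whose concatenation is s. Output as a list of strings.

["g", "chgd", "acbhafdeeggbc"]

emit factor 1: 'g' (i=0, period=1)
emit factor 2: 'chgd' (i=1, period=4)
emit factor 3: 'acbhafdeeggbc' (i=5, period=13)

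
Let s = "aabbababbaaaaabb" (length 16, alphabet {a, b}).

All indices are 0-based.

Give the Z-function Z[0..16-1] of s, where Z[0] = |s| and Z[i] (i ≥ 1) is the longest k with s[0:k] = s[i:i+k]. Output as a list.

[16, 1, 0, 0, 1, 0, 1, 0, 0, 2, 2, 2, 4, 1, 0, 0]

Z[0]=16
i=1: i≥r, start 0; Z[1]=1 grow→box=[1,2)
i=2: i≥r, start 0; Z[2]=0
i=3: i≥r, start 0; Z[3]=0
i=4: i≥r, start 0; Z[4]=1 grow→box=[4,5)
i=5: i≥r, start 0; Z[5]=0
i=6: i≥r, start 0; Z[6]=1 grow→box=[6,7)
i=7: i≥r, start 0; Z[7]=0
i=8: i≥r, start 0; Z[8]=0
i=9: i≥r, start 0; Z[9]=2 grow→box=[9,11)
i=10: min(r-i=1, Z[1]=1)=1; Z[10]=2 grow→box=[10,12)
i=11: min(r-i=1, Z[1]=1)=1; Z[11]=2 grow→box=[11,13)
i=12: min(r-i=1, Z[1]=1)=1; Z[12]=4 grow→box=[12,16)
i=13: min(r-i=3, Z[1]=1)=1; Z[13]=1
i=14: min(r-i=2, Z[2]=0)=0; Z[14]=0
i=15: min(r-i=1, Z[3]=0)=0; Z[15]=0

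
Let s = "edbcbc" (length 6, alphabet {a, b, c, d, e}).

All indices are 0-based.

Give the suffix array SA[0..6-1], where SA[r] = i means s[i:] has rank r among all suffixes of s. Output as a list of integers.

[4, 2, 5, 3, 1, 0]

rank→(start, suffix):
  0 → (4, 'bc')
  1 → (2, 'bcbc')
  2 → (5, 'c')
  3 → (3, 'cbc')
  4 → (1, 'dbcbc')
  5 → (0, 'edbcbc')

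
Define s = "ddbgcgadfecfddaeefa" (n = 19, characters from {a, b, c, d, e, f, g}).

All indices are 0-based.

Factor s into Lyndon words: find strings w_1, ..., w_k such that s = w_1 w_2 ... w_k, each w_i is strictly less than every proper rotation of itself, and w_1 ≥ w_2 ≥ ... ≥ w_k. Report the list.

emit factor 1: 'd' (i=0, period=1)
emit factor 2: 'd' (i=1, period=1)
emit factor 3: 'bgcg' (i=2, period=4)
emit factor 4: 'adfecfddaeef' (i=6, period=12)
emit factor 5: 'a' (i=18, period=1)

["d", "d", "bgcg", "adfecfddaeef", "a"]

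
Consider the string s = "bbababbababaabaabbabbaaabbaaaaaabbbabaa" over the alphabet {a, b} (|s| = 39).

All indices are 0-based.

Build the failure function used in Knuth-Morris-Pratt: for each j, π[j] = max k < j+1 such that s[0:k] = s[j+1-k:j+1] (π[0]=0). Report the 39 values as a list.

π[0] = 0
j=1 s[j]='b': π[1]=1 (border 'b')
j=2 s[j]='a': k: 1→0; π[2]=0 (border '')
j=3 s[j]='b': π[3]=1 (border 'b')
j=4 s[j]='a': k: 1→0; π[4]=0 (border '')
j=5 s[j]='b': π[5]=1 (border 'b')
j=6 s[j]='b': π[6]=2 (border 'bb')
j=7 s[j]='a': π[7]=3 (border 'bba')
j=8 s[j]='b': π[8]=4 (border 'bbab')
j=9 s[j]='a': π[9]=5 (border 'bbaba')
j=10 s[j]='b': π[10]=6 (border 'bbabab')
j=11 s[j]='a': k: 6→1→0; π[11]=0 (border '')
j=12 s[j]='a': π[12]=0 (border '')
j=13 s[j]='b': π[13]=1 (border 'b')
j=14 s[j]='a': k: 1→0; π[14]=0 (border '')
j=15 s[j]='a': π[15]=0 (border '')
j=16 s[j]='b': π[16]=1 (border 'b')
j=17 s[j]='b': π[17]=2 (border 'bb')
j=18 s[j]='a': π[18]=3 (border 'bba')
j=19 s[j]='b': π[19]=4 (border 'bbab')
j=20 s[j]='b': k: 4→1; π[20]=2 (border 'bb')
j=21 s[j]='a': π[21]=3 (border 'bba')
j=22 s[j]='a': k: 3→0; π[22]=0 (border '')
j=23 s[j]='a': π[23]=0 (border '')
j=24 s[j]='b': π[24]=1 (border 'b')
j=25 s[j]='b': π[25]=2 (border 'bb')
j=26 s[j]='a': π[26]=3 (border 'bba')
j=27 s[j]='a': k: 3→0; π[27]=0 (border '')
j=28 s[j]='a': π[28]=0 (border '')
j=29 s[j]='a': π[29]=0 (border '')
j=30 s[j]='a': π[30]=0 (border '')
j=31 s[j]='a': π[31]=0 (border '')
j=32 s[j]='b': π[32]=1 (border 'b')
j=33 s[j]='b': π[33]=2 (border 'bb')
j=34 s[j]='b': k: 2→1; π[34]=2 (border 'bb')
j=35 s[j]='a': π[35]=3 (border 'bba')
j=36 s[j]='b': π[36]=4 (border 'bbab')
j=37 s[j]='a': π[37]=5 (border 'bbaba')
j=38 s[j]='a': k: 5→0; π[38]=0 (border '')

[0, 1, 0, 1, 0, 1, 2, 3, 4, 5, 6, 0, 0, 1, 0, 0, 1, 2, 3, 4, 2, 3, 0, 0, 1, 2, 3, 0, 0, 0, 0, 0, 1, 2, 2, 3, 4, 5, 0]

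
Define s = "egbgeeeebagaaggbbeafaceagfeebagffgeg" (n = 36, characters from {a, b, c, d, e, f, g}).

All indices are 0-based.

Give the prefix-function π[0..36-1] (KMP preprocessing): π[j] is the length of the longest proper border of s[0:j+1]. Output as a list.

[0, 0, 0, 0, 1, 1, 1, 1, 0, 0, 0, 0, 0, 0, 0, 0, 0, 1, 0, 0, 0, 0, 1, 0, 0, 0, 1, 1, 0, 0, 0, 0, 0, 0, 1, 2]

π[0] = 0
j=1 s[j]='g': π[1]=0 (border '')
j=2 s[j]='b': π[2]=0 (border '')
j=3 s[j]='g': π[3]=0 (border '')
j=4 s[j]='e': π[4]=1 (border 'e')
j=5 s[j]='e': k: 1→0; π[5]=1 (border 'e')
j=6 s[j]='e': k: 1→0; π[6]=1 (border 'e')
j=7 s[j]='e': k: 1→0; π[7]=1 (border 'e')
j=8 s[j]='b': k: 1→0; π[8]=0 (border '')
j=9 s[j]='a': π[9]=0 (border '')
j=10 s[j]='g': π[10]=0 (border '')
j=11 s[j]='a': π[11]=0 (border '')
j=12 s[j]='a': π[12]=0 (border '')
j=13 s[j]='g': π[13]=0 (border '')
j=14 s[j]='g': π[14]=0 (border '')
j=15 s[j]='b': π[15]=0 (border '')
j=16 s[j]='b': π[16]=0 (border '')
j=17 s[j]='e': π[17]=1 (border 'e')
j=18 s[j]='a': k: 1→0; π[18]=0 (border '')
j=19 s[j]='f': π[19]=0 (border '')
j=20 s[j]='a': π[20]=0 (border '')
j=21 s[j]='c': π[21]=0 (border '')
j=22 s[j]='e': π[22]=1 (border 'e')
j=23 s[j]='a': k: 1→0; π[23]=0 (border '')
j=24 s[j]='g': π[24]=0 (border '')
j=25 s[j]='f': π[25]=0 (border '')
j=26 s[j]='e': π[26]=1 (border 'e')
j=27 s[j]='e': k: 1→0; π[27]=1 (border 'e')
j=28 s[j]='b': k: 1→0; π[28]=0 (border '')
j=29 s[j]='a': π[29]=0 (border '')
j=30 s[j]='g': π[30]=0 (border '')
j=31 s[j]='f': π[31]=0 (border '')
j=32 s[j]='f': π[32]=0 (border '')
j=33 s[j]='g': π[33]=0 (border '')
j=34 s[j]='e': π[34]=1 (border 'e')
j=35 s[j]='g': π[35]=2 (border 'eg')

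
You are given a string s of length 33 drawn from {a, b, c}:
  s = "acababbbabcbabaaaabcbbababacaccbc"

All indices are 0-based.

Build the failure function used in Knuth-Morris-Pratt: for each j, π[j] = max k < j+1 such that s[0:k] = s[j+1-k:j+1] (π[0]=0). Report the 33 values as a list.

[0, 0, 1, 0, 1, 0, 0, 0, 1, 0, 0, 0, 1, 0, 1, 1, 1, 1, 0, 0, 0, 0, 1, 0, 1, 0, 1, 2, 3, 2, 0, 0, 0]

π[0] = 0
j=1 s[j]='c': π[1]=0 (border '')
j=2 s[j]='a': π[2]=1 (border 'a')
j=3 s[j]='b': k: 1→0; π[3]=0 (border '')
j=4 s[j]='a': π[4]=1 (border 'a')
j=5 s[j]='b': k: 1→0; π[5]=0 (border '')
j=6 s[j]='b': π[6]=0 (border '')
j=7 s[j]='b': π[7]=0 (border '')
j=8 s[j]='a': π[8]=1 (border 'a')
j=9 s[j]='b': k: 1→0; π[9]=0 (border '')
j=10 s[j]='c': π[10]=0 (border '')
j=11 s[j]='b': π[11]=0 (border '')
j=12 s[j]='a': π[12]=1 (border 'a')
j=13 s[j]='b': k: 1→0; π[13]=0 (border '')
j=14 s[j]='a': π[14]=1 (border 'a')
j=15 s[j]='a': k: 1→0; π[15]=1 (border 'a')
j=16 s[j]='a': k: 1→0; π[16]=1 (border 'a')
j=17 s[j]='a': k: 1→0; π[17]=1 (border 'a')
j=18 s[j]='b': k: 1→0; π[18]=0 (border '')
j=19 s[j]='c': π[19]=0 (border '')
j=20 s[j]='b': π[20]=0 (border '')
j=21 s[j]='b': π[21]=0 (border '')
j=22 s[j]='a': π[22]=1 (border 'a')
j=23 s[j]='b': k: 1→0; π[23]=0 (border '')
j=24 s[j]='a': π[24]=1 (border 'a')
j=25 s[j]='b': k: 1→0; π[25]=0 (border '')
j=26 s[j]='a': π[26]=1 (border 'a')
j=27 s[j]='c': π[27]=2 (border 'ac')
j=28 s[j]='a': π[28]=3 (border 'aca')
j=29 s[j]='c': k: 3→1; π[29]=2 (border 'ac')
j=30 s[j]='c': k: 2→0; π[30]=0 (border '')
j=31 s[j]='b': π[31]=0 (border '')
j=32 s[j]='c': π[32]=0 (border '')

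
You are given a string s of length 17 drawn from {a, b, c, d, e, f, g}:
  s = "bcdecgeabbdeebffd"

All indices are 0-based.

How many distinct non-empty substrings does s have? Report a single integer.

142

rank | idx | suffix
   0 |   7 | abbdeebffd
   1 |   8 | bbdeebffd
   2 |   0 | bcdecgeabbdeebffd
   3 |   9 | bdeebffd
   4 |  13 | bffd
   5 |   1 | cdecgeabbdeebffd
   6 |   4 | cgeabbdeebffd
   7 |  16 | d
   8 |   2 | decgeabbdeebffd
   9 |  10 | deebffd
  10 |   6 | eabbdeebffd
  11 |  12 | ebffd
  12 |   3 | ecgeabbdeebffd
  13 |  11 | eebffd
  14 |  15 | fd
  15 |  14 | ffd
  16 |   5 | geabbdeebffd

SA = [7, 8, 0, 9, 13, 1, 4, 16, 2, 10, 6, 12, 3, 11, 15, 14, 5]
[i] adj suffixes → lcp
  [1] 7/8 → 0 ('')
  [2] 8/0 → 1 ('b')
  [3] 0/9 → 1 ('b')
  [4] 9/13 → 1 ('b')
  [5] 13/1 → 0 ('')
  [6] 1/4 → 1 ('c')
  [7] 4/16 → 0 ('')
  [8] 16/2 → 1 ('d')
  [9] 2/10 → 2 ('de')
  [10] 10/6 → 0 ('')
  [11] 6/12 → 1 ('e')
  [12] 12/3 → 1 ('e')
  [13] 3/11 → 1 ('e')
  [14] 11/15 → 0 ('')
  [15] 15/14 → 1 ('f')
  [16] 14/5 → 0 ('')

n(n+1)/2 = 17·18/2 = 153
Σ LCP = 0 + 0 + 1 + 1 + 1 + 0 + 1 + 0 + 1 + 2 + 0 + 1 + 1 + 1 + 0 + 1 + 0 = 11
distinct = 153 − 11 = 142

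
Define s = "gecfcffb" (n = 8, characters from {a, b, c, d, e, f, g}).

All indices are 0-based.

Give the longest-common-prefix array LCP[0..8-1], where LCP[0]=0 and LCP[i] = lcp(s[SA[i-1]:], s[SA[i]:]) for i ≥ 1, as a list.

[0, 0, 2, 0, 0, 1, 1, 0]

sorted suffixes:
  #0 SA[0]=7  'b'
  #1 SA[1]=2  'cfcffb'
  #2 SA[2]=4  'cffb'
  #3 SA[3]=1  'ecfcffb'
  #4 SA[4]=6  'fb'
  #5 SA[5]=3  'fcffb'
  #6 SA[6]=5  'ffb'
  #7 SA[7]=0  'gecfcffb'

SA = [7, 2, 4, 1, 6, 3, 5, 0]
i: (SA[i-1],SA[i]) lcp shared
  1: (7,2) 0 ''
  2: (2,4) 2 'cf'
  3: (4,1) 0 ''
  4: (1,6) 0 ''
  5: (6,3) 1 'f'
  6: (3,5) 1 'f'
  7: (5,0) 0 ''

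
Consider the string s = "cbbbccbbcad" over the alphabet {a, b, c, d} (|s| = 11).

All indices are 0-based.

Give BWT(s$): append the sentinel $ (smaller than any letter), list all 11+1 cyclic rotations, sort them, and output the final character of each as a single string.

dcccbbbb$cba

rank  rotation      last
    0  $cbbbccbbcad  d
    1  ad$cbbbccbbc  c
    2  bbbccbbcad$c  c
    3  bbcad$cbbbcc  c
    4  bbccbbcad$cb  b
    5  bcad$cbbbccb  b
    6  bccbbcad$cbb  b
    7  cad$cbbbccbb  b
    8  cbbbccbbcad$  $
    9  cbbcad$cbbbc  c
   10  ccbbcad$cbbb  b
   11  d$cbbbccbbca  a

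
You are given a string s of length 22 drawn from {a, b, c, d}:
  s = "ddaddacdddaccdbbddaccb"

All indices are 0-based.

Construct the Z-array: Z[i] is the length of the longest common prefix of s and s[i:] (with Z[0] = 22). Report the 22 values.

Z[0]=22
i=1: fresh scan; Z[1]=1 grow→box=[1,2)
i=2: fresh scan; Z[2]=0
i=3: fresh scan; Z[3]=3 grow→box=[3,6)
i=4: min(r-i=2, Z[1]=1)=1; Z[4]=1
i=5: min(r-i=1, Z[2]=0)=0; Z[5]=0
i=6: fresh scan; Z[6]=0
i=7: fresh scan; Z[7]=2 grow→box=[7,9)
i=8: min(r-i=1, Z[1]=1)=1; Z[8]=3 grow→box=[8,11)
i=9: min(r-i=2, Z[1]=1)=1; Z[9]=1
i=10: min(r-i=1, Z[2]=0)=0; Z[10]=0
i=11: fresh scan; Z[11]=0
i=12: fresh scan; Z[12]=0
i=13: fresh scan; Z[13]=1 grow→box=[13,14)
i=14: fresh scan; Z[14]=0
i=15: fresh scan; Z[15]=0
i=16: fresh scan; Z[16]=3 grow→box=[16,19)
i=17: min(r-i=2, Z[1]=1)=1; Z[17]=1
i=18: min(r-i=1, Z[2]=0)=0; Z[18]=0
i=19: fresh scan; Z[19]=0
i=20: fresh scan; Z[20]=0
i=21: fresh scan; Z[21]=0

[22, 1, 0, 3, 1, 0, 0, 2, 3, 1, 0, 0, 0, 1, 0, 0, 3, 1, 0, 0, 0, 0]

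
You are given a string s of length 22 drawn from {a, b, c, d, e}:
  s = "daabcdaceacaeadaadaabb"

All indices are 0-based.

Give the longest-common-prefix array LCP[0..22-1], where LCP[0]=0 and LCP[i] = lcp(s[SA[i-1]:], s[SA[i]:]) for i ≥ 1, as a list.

[0, 3, 2, 1, 2, 1, 2, 1, 4, 1, 0, 1, 1, 0, 1, 1, 0, 4, 3, 2, 0, 2]

rank | idx | suffix
   0 |  18 | aabb
   1 |   1 | aabcdaceacaeadaadaabb
   2 |  15 | aadaabb
   3 |  19 | abb
   4 |   2 | abcdaceacaeadaadaabb
   5 |   9 | acaeadaadaabb
   6 |   6 | aceacaeadaadaabb
   7 |  16 | adaabb
   8 |  13 | adaadaabb
   9 |  11 | aeadaadaabb
  10 |  21 | b
  11 |  20 | bb
  12 |   3 | bcdaceacaeadaadaabb
  13 |  10 | caeadaadaabb
  14 |   4 | cdaceacaeadaadaabb
  15 |   7 | ceacaeadaadaabb
  16 |  17 | daabb
  17 |   0 | daabcdaceacaeadaadaabb
  18 |  14 | daadaabb
  19 |   5 | daceacaeadaadaabb
  20 |   8 | eacaeadaadaabb
  21 |  12 | eadaadaabb

SA = [18, 1, 15, 19, 2, 9, 6, 16, 13, 11, 21, 20, 3, 10, 4, 7, 17, 0, 14, 5, 8, 12]
rank  pair      lcp
   1  s[18:],s[1:]  3  'aab'
   2  s[1:],s[15:]  2  'aa'
   3  s[15:],s[19:]  1  'a'
   4  s[19:],s[2:]  2  'ab'
   5  s[2:],s[9:]  1  'a'
   6  s[9:],s[6:]  2  'ac'
   7  s[6:],s[16:]  1  'a'
   8  s[16:],s[13:]  4  'adaa'
   9  s[13:],s[11:]  1  'a'
  10  s[11:],s[21:]  0  ''
  11  s[21:],s[20:]  1  'b'
  12  s[20:],s[3:]  1  'b'
  13  s[3:],s[10:]  0  ''
  14  s[10:],s[4:]  1  'c'
  15  s[4:],s[7:]  1  'c'
  16  s[7:],s[17:]  0  ''
  17  s[17:],s[0:]  4  'daab'
  18  s[0:],s[14:]  3  'daa'
  19  s[14:],s[5:]  2  'da'
  20  s[5:],s[8:]  0  ''
  21  s[8:],s[12:]  2  'ea'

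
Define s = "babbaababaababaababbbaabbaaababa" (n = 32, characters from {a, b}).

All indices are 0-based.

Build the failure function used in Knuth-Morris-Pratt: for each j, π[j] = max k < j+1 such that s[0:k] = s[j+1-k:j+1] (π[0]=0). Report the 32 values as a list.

[0, 0, 1, 1, 2, 0, 1, 2, 3, 2, 0, 1, 2, 3, 2, 0, 1, 2, 3, 4, 1, 2, 0, 1, 1, 2, 0, 0, 1, 2, 3, 2]

π[0] = 0
j=1 s[j]='a': π[1]=0 (border '')
j=2 s[j]='b': π[2]=1 (border 'b')
j=3 s[j]='b': k: 1→0; π[3]=1 (border 'b')
j=4 s[j]='a': π[4]=2 (border 'ba')
j=5 s[j]='a': k: 2→0; π[5]=0 (border '')
j=6 s[j]='b': π[6]=1 (border 'b')
j=7 s[j]='a': π[7]=2 (border 'ba')
j=8 s[j]='b': π[8]=3 (border 'bab')
j=9 s[j]='a': k: 3→1; π[9]=2 (border 'ba')
j=10 s[j]='a': k: 2→0; π[10]=0 (border '')
j=11 s[j]='b': π[11]=1 (border 'b')
j=12 s[j]='a': π[12]=2 (border 'ba')
j=13 s[j]='b': π[13]=3 (border 'bab')
j=14 s[j]='a': k: 3→1; π[14]=2 (border 'ba')
j=15 s[j]='a': k: 2→0; π[15]=0 (border '')
j=16 s[j]='b': π[16]=1 (border 'b')
j=17 s[j]='a': π[17]=2 (border 'ba')
j=18 s[j]='b': π[18]=3 (border 'bab')
j=19 s[j]='b': π[19]=4 (border 'babb')
j=20 s[j]='b': k: 4→1→0; π[20]=1 (border 'b')
j=21 s[j]='a': π[21]=2 (border 'ba')
j=22 s[j]='a': k: 2→0; π[22]=0 (border '')
j=23 s[j]='b': π[23]=1 (border 'b')
j=24 s[j]='b': k: 1→0; π[24]=1 (border 'b')
j=25 s[j]='a': π[25]=2 (border 'ba')
j=26 s[j]='a': k: 2→0; π[26]=0 (border '')
j=27 s[j]='a': π[27]=0 (border '')
j=28 s[j]='b': π[28]=1 (border 'b')
j=29 s[j]='a': π[29]=2 (border 'ba')
j=30 s[j]='b': π[30]=3 (border 'bab')
j=31 s[j]='a': k: 3→1; π[31]=2 (border 'ba')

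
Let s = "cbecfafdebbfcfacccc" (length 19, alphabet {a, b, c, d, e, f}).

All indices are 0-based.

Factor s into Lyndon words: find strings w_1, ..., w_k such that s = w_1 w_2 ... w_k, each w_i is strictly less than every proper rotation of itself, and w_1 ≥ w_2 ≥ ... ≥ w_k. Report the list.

emit factor 1: 'c' (i=0, period=1)
emit factor 2: 'becf' (i=1, period=4)
emit factor 3: 'afdebbfcf' (i=5, period=9)
emit factor 4: 'acccc' (i=14, period=5)

["c", "becf", "afdebbfcf", "acccc"]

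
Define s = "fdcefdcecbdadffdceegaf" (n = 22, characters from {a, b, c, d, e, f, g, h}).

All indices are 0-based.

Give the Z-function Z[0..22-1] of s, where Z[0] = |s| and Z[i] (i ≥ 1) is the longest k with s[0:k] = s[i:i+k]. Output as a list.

[22, 0, 0, 0, 4, 0, 0, 0, 0, 0, 0, 0, 0, 1, 4, 0, 0, 0, 0, 0, 0, 1]

Z[0]=22
i=1: i≥r, start 0; Z[1]=0
i=2: i≥r, start 0; Z[2]=0
i=3: i≥r, start 0; Z[3]=0
i=4: i≥r, start 0; Z[4]=4 extend→box=[4,8)
i=5: min(r-i=3, Z[1]=0)=0; Z[5]=0
i=6: min(r-i=2, Z[2]=0)=0; Z[6]=0
i=7: min(r-i=1, Z[3]=0)=0; Z[7]=0
i=8: i≥r, start 0; Z[8]=0
i=9: i≥r, start 0; Z[9]=0
i=10: i≥r, start 0; Z[10]=0
i=11: i≥r, start 0; Z[11]=0
i=12: i≥r, start 0; Z[12]=0
i=13: i≥r, start 0; Z[13]=1 extend→box=[13,14)
i=14: i≥r, start 0; Z[14]=4 extend→box=[14,18)
i=15: min(r-i=3, Z[1]=0)=0; Z[15]=0
i=16: min(r-i=2, Z[2]=0)=0; Z[16]=0
i=17: min(r-i=1, Z[3]=0)=0; Z[17]=0
i=18: i≥r, start 0; Z[18]=0
i=19: i≥r, start 0; Z[19]=0
i=20: i≥r, start 0; Z[20]=0
i=21: i≥r, start 0; Z[21]=1 extend→box=[21,22)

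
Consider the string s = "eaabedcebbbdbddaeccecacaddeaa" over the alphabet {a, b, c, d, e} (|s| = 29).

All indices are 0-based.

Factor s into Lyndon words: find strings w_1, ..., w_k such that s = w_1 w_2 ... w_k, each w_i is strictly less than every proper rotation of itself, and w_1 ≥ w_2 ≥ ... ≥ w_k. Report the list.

emit factor 1: 'e' (i=0, period=1)
emit factor 2: 'aabedcebbbdbddaeccecacadde' (i=1, period=26)
emit factor 3: 'a' (i=27, period=1)
emit factor 4: 'a' (i=28, period=1)

["e", "aabedcebbbdbddaeccecacadde", "a", "a"]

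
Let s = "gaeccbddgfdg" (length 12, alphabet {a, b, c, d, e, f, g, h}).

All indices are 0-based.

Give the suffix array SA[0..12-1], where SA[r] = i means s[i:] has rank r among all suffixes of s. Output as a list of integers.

rank | idx | suffix
   0 |   1 | aeccbddgfdg
   1 |   5 | bddgfdg
   2 |   4 | cbddgfdg
   3 |   3 | ccbddgfdg
   4 |   6 | ddgfdg
   5 |  10 | dg
   6 |   7 | dgfdg
   7 |   2 | eccbddgfdg
   8 |   9 | fdg
   9 |  11 | g
  10 |   0 | gaeccbddgfdg
  11 |   8 | gfdg

[1, 5, 4, 3, 6, 10, 7, 2, 9, 11, 0, 8]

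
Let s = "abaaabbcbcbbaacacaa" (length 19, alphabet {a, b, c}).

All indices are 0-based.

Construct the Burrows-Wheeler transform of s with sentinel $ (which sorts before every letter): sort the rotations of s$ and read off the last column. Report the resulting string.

aacbab$acaabcacbaabb

rank  rotation              last
    0  $abaaabbcbcbbaacacaa  a
    1  a$abaaabbcbcbbaacaca  a
    2  aa$abaaabbcbcbbaacac  c
    3  aaabbcbcbbaacacaa$ab  b
    4  aabbcbcbbaacacaa$aba  a
    5  aacacaa$abaaabbcbcbb  b
    6  abaaabbcbcbbaacacaa$  $
    7  abbcbcbbaacacaa$abaa  a
    8  acaa$abaaabbcbcbbaac  c
    9  acacaa$abaaabbcbcbba  a
   10  baaabbcbcbbaacacaa$a  a
   11  baacacaa$abaaabbcbcb  b
   12  bbaacacaa$abaaabbcbc  c
   13  bbcbcbbaacacaa$abaaa  a
   14  bcbbaacacaa$abaaabbc  c
   15  bcbcbbaacacaa$abaaab  b
   16  caa$abaaabbcbcbbaaca  a
   17  cacaa$abaaabbcbcbbaa  a
   18  cbbaacacaa$abaaabbcb  b
   19  cbcbbaacacaa$abaaabb  b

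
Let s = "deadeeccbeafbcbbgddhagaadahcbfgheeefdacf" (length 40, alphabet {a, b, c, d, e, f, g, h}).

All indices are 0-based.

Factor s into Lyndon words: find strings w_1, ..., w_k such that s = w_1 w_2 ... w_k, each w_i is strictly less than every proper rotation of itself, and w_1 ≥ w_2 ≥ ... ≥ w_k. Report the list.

emit factor 1: 'de' (i=0, period=2)
emit factor 2: 'adeeccbeafbcbbgddhag' (i=2, period=20)
emit factor 3: 'aadahcbfgheeefdacf' (i=22, period=18)

["de", "adeeccbeafbcbbgddhag", "aadahcbfgheeefdacf"]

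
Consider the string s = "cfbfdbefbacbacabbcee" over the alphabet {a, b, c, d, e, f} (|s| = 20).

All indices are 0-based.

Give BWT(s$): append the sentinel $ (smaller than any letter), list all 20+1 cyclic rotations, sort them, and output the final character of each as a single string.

ecbbcfabdfaab$fecbecb

rank  rotation               last
    0  $cfbfdbefbacbacabbcee  e
    1  abbcee$cfbfdbefbacbac  c
    2  acabbcee$cfbfdbefbacb  b
    3  acbacabbcee$cfbfdbefb  b
    4  bacabbcee$cfbfdbefbac  c
    5  bacbacabbcee$cfbfdbef  f
    6  bbcee$cfbfdbefbacbaca  a
    7  bcee$cfbfdbefbacbacab  b
    8  befbacbacabbcee$cfbfd  d
    9  bfdbefbacbacabbcee$cf  f
   10  cabbcee$cfbfdbefbacba  a
   11  cbacabbcee$cfbfdbefba  a
   12  cee$cfbfdbefbacbacabb  b
   13  cfbfdbefbacbacabbcee$  $
   14  dbefbacbacabbcee$cfbf  f
   15  e$cfbfdbefbacbacabbce  e
   16  ee$cfbfdbefbacbacabbc  c
   17  efbacbacabbcee$cfbfdb  b
   18  fbacbacabbcee$cfbfdbe  e
   19  fbfdbefbacbacabbcee$c  c
   20  fdbefbacbacabbcee$cfb  b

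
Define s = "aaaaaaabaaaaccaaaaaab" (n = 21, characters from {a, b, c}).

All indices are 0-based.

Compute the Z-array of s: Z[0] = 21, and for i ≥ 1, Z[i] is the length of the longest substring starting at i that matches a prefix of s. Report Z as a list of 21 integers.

Z[0]=21
i=1: outside box; Z[1]=6 extend→box=[1,7)
i=2: min(r-i=5, Z[1]=6)=5; Z[2]=5
i=3: min(r-i=4, Z[2]=5)=4; Z[3]=4
i=4: min(r-i=3, Z[3]=4)=3; Z[4]=3
i=5: min(r-i=2, Z[4]=3)=2; Z[5]=2
i=6: min(r-i=1, Z[5]=2)=1; Z[6]=1
i=7: outside box; Z[7]=0
i=8: outside box; Z[8]=4 extend→box=[8,12)
i=9: min(r-i=3, Z[1]=6)=3; Z[9]=3
i=10: min(r-i=2, Z[2]=5)=2; Z[10]=2
i=11: min(r-i=1, Z[3]=4)=1; Z[11]=1
i=12: outside box; Z[12]=0
i=13: outside box; Z[13]=0
i=14: outside box; Z[14]=6 extend→box=[14,20)
i=15: min(r-i=5, Z[1]=6)=5; Z[15]=5
i=16: min(r-i=4, Z[2]=5)=4; Z[16]=4
i=17: min(r-i=3, Z[3]=4)=3; Z[17]=3
i=18: min(r-i=2, Z[4]=3)=2; Z[18]=2
i=19: min(r-i=1, Z[5]=2)=1; Z[19]=1
i=20: outside box; Z[20]=0

[21, 6, 5, 4, 3, 2, 1, 0, 4, 3, 2, 1, 0, 0, 6, 5, 4, 3, 2, 1, 0]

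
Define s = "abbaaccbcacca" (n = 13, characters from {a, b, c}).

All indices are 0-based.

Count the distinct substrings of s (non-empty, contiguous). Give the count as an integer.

77

rank→(start, suffix):
  0 → (12, 'a')
  1 → (3, 'aaccbcacca')
  2 → (0, 'abbaaccbcacca')
  3 → (9, 'acca')
  4 → (4, 'accbcacca')
  5 → (2, 'baaccbcacca')
  6 → (1, 'bbaaccbcacca')
  7 → (7, 'bcacca')
  8 → (11, 'ca')
  9 → (8, 'cacca')
  10 → (6, 'cbcacca')
  11 → (10, 'cca')
  12 → (5, 'ccbcacca')

SA = [12, 3, 0, 9, 4, 2, 1, 7, 11, 8, 6, 10, 5]
rank  pair      lcp
   1  s[12:],s[3:]  1  'a'
   2  s[3:],s[0:]  1  'a'
   3  s[0:],s[9:]  1  'a'
   4  s[9:],s[4:]  3  'acc'
   5  s[4:],s[2:]  0  ''
   6  s[2:],s[1:]  1  'b'
   7  s[1:],s[7:]  1  'b'
   8  s[7:],s[11:]  0  ''
   9  s[11:],s[8:]  2  'ca'
  10  s[8:],s[6:]  1  'c'
  11  s[6:],s[10:]  1  'c'
  12  s[10:],s[5:]  2  'cc'

n(n+1)/2 = 13·14/2 = 91
Σ LCP = 0 + 1 + 1 + 1 + 3 + 0 + 1 + 1 + 0 + 2 + 1 + 1 + 2 = 14
distinct = 91 − 14 = 77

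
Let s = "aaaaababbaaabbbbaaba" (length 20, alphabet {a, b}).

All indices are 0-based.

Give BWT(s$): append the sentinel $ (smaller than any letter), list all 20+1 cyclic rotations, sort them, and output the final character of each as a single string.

ab$aabbaaaabaabbaabba

rank  rotation               last
    0  $aaaaababbaaabbbbaaba  a
    1  a$aaaaababbaaabbbbaab  b
    2  aaaaababbaaabbbbaaba$  $
    3  aaaababbaaabbbbaaba$a  a
    4  aaababbaaabbbbaaba$aa  a
    5  aaabbbbaaba$aaaaababb  b
    6  aaba$aaaaababbaaabbbb  b
    7  aababbaaabbbbaaba$aaa  a
    8  aabbbbaaba$aaaaababba  a
    9  aba$aaaaababbaaabbbba  a
   10  ababbaaabbbbaaba$aaaa  a
   11  abbaaabbbbaaba$aaaaab  b
   12  abbbbaaba$aaaaababbaa  a
   13  ba$aaaaababbaaabbbbaa  a
   14  baaabbbbaaba$aaaaabab  b
   15  baaba$aaaaababbaaabbb  b
   16  babbaaabbbbaaba$aaaaa  a
   17  bbaaabbbbaaba$aaaaaba  a
   18  bbaaba$aaaaababbaaabb  b
   19  bbbaaba$aaaaababbaaab  b
   20  bbbbaaba$aaaaababbaaa  a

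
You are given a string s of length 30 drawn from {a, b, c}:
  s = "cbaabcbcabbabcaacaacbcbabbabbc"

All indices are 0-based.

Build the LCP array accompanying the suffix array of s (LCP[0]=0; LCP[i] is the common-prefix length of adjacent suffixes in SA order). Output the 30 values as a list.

rank→(start, suffix):
  0 → (2, 'aabcbcabbabcaacaacbcbabbabbc')
  1 → (14, 'aacaacbcbabbabbc')
  2 → (17, 'aacbcbabbabbc')
  3 → (23, 'abbabbc')
  4 → (8, 'abbabcaacaacbcbabbabbc')
  5 → (26, 'abbc')
  6 → (11, 'abcaacaacbcbabbabbc')
  7 → (3, 'abcbcabbabcaacaacbcbabbabbc')
  8 → (15, 'acaacbcbabbabbc')
  9 → (18, 'acbcbabbabbc')
  10 → (1, 'baabcbcabbabcaacaacbcbabbabbc')
  11 → (22, 'babbabbc')
  12 → (25, 'babbc')
  13 → (10, 'babcaacaacbcbabbabbc')
  14 → (24, 'bbabbc')
  15 → (9, 'bbabcaacaacbcbabbabbc')
  16 → (27, 'bbc')
  17 → (28, 'bc')
  18 → (12, 'bcaacaacbcbabbabbc')
  19 → (6, 'bcabbabcaacaacbcbabbabbc')
  20 → (20, 'bcbabbabbc')
  21 → (4, 'bcbcabbabcaacaacbcbabbabbc')
  22 → (29, 'c')
  23 → (13, 'caacaacbcbabbabbc')
  24 → (16, 'caacbcbabbabbc')
  25 → (7, 'cabbabcaacaacbcbabbabbc')
  26 → (0, 'cbaabcbcabbabcaacaacbcbabbabbc')
  27 → (21, 'cbabbabbc')
  28 → (5, 'cbcabbabcaacaacbcbabbabbc')
  29 → (19, 'cbcbabbabbc')

SA = [2, 14, 17, 23, 8, 26, 11, 3, 15, 18, 1, 22, 25, 10, 24, 9, 27, 28, 12, 6, 20, 4, 29, 13, 16, 7, 0, 21, 5, 19]
[i] adj suffixes → lcp
  [1] 2/14 → 2 ('aa')
  [2] 14/17 → 3 ('aac')
  [3] 17/23 → 1 ('a')
  [4] 23/8 → 5 ('abbab')
  [5] 8/26 → 3 ('abb')
  [6] 26/11 → 2 ('ab')
  [7] 11/3 → 3 ('abc')
  [8] 3/15 → 1 ('a')
  [9] 15/18 → 2 ('ac')
  [10] 18/1 → 0 ('')
  [11] 1/22 → 2 ('ba')
  [12] 22/25 → 4 ('babb')
  [13] 25/10 → 3 ('bab')
  [14] 10/24 → 1 ('b')
  [15] 24/9 → 4 ('bbab')
  [16] 9/27 → 2 ('bb')
  [17] 27/28 → 1 ('b')
  [18] 28/12 → 2 ('bc')
  [19] 12/6 → 3 ('bca')
  [20] 6/20 → 2 ('bc')
  [21] 20/4 → 3 ('bcb')
  [22] 4/29 → 0 ('')
  [23] 29/13 → 1 ('c')
  [24] 13/16 → 4 ('caac')
  [25] 16/7 → 2 ('ca')
  [26] 7/0 → 1 ('c')
  [27] 0/21 → 3 ('cba')
  [28] 21/5 → 2 ('cb')
  [29] 5/19 → 3 ('cbc')

[0, 2, 3, 1, 5, 3, 2, 3, 1, 2, 0, 2, 4, 3, 1, 4, 2, 1, 2, 3, 2, 3, 0, 1, 4, 2, 1, 3, 2, 3]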